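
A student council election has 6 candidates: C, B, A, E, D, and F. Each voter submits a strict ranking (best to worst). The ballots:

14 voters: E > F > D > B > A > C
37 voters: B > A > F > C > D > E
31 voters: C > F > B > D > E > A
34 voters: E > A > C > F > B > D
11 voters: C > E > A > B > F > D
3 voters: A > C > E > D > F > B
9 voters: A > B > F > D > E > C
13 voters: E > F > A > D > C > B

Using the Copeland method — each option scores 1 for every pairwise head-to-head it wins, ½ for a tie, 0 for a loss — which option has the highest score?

C: beats B, E, D, and F; loses to A → score 4.
B: beats A, E, and D; loses to C and F → score 3.
A: beats C, D, and F; loses to B and E → score 3.
E: beats A; loses to C, B, D, and F → score 1.
D: beats E; loses to C, B, A, and F → score 1.
F: beats B, E, and D; loses to C and A → score 3.
C has the best pairwise record.

C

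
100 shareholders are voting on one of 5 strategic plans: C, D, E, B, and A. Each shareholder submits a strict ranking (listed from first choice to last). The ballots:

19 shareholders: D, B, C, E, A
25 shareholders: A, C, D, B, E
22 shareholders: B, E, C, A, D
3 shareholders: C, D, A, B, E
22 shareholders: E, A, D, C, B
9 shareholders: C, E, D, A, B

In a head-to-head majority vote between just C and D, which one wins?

Voters preferring C to D: 59; preferring D to C: 41.
C wins the head-to-head.

C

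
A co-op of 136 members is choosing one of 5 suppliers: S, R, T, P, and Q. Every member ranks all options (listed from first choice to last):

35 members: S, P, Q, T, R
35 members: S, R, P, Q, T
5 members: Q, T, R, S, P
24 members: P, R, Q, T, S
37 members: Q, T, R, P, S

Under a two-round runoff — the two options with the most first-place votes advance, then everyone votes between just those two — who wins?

Round 1 first-place votes: S 70, R 0, T 0, P 24, Q 42.
S and Q advance.
Runoff: S is preferred to Q by 70 voters; Q by 66.
S wins the runoff.

S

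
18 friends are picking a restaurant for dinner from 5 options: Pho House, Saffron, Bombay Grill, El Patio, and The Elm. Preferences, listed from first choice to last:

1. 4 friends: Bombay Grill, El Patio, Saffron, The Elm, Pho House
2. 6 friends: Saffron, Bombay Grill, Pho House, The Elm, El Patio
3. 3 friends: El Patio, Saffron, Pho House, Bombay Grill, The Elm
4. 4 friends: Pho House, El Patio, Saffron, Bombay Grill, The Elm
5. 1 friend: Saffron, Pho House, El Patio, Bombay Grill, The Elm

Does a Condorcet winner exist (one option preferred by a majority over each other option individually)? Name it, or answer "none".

Checking pairwise contests:
Saffron beats Pho House 14–4.
El Patio beats Saffron 11–7.
Saffron beats Bombay Grill 14–4.
Pho House beats El Patio 11–7.
Pho House beats The Elm 14–4.
Every option loses at least one head-to-head, so there is no Condorcet winner.

none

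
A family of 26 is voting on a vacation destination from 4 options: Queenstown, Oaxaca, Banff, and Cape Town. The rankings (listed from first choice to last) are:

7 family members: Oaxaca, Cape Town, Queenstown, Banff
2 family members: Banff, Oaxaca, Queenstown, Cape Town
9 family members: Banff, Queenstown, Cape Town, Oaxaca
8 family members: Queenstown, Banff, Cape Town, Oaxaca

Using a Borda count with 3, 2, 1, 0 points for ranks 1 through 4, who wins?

Queenstown

Queenstown: 7·1 + 2·1 + 9·2 + 8·3 = 51
Oaxaca: 7·3 + 2·2 + 9·0 + 8·0 = 25
Banff: 7·0 + 2·3 + 9·3 + 8·2 = 49
Cape Town: 7·2 + 2·0 + 9·1 + 8·1 = 31
Queenstown has the highest Borda score (51).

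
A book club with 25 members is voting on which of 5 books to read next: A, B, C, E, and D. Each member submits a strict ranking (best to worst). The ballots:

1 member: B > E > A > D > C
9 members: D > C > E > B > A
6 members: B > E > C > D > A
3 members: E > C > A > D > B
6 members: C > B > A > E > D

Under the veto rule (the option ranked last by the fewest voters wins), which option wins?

E

Last-place votes: A 15, B 3, C 1, E 0, D 6.
E is ranked last by the fewest voters, so E wins.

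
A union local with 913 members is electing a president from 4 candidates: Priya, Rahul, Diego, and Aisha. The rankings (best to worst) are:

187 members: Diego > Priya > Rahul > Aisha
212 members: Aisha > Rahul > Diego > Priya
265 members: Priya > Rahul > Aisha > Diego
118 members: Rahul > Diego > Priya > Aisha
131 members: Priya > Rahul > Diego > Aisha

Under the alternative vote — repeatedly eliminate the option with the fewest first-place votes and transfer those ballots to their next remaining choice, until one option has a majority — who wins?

Round 1: Priya 396, Rahul 118, Diego 187, Aisha 212. Eliminate Rahul.
Round 2: Priya 396, Diego 305, Aisha 212. Eliminate Aisha.
Round 3: Priya 396, Diego 517. Diego has a majority.

Diego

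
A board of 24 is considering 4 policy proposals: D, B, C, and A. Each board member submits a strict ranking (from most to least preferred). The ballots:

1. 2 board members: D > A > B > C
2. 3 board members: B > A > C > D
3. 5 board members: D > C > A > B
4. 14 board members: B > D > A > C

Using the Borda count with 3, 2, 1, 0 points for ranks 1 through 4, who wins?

B

D: 2·3 + 3·0 + 5·3 + 14·2 = 49
B: 2·1 + 3·3 + 5·0 + 14·3 = 53
C: 2·0 + 3·1 + 5·2 + 14·0 = 13
A: 2·2 + 3·2 + 5·1 + 14·1 = 29
B has the highest Borda score (53).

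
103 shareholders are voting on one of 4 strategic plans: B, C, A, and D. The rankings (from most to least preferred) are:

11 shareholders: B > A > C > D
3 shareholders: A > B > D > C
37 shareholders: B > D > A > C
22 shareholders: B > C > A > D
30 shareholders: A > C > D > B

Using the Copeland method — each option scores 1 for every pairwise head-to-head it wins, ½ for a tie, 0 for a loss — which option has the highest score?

B

B: beats C, A, and D → score 3.
C: beats D; loses to B and A → score 1.
A: beats C and D; loses to B → score 2.
D: loses to B, C, and A → score 0.
B has the best pairwise record.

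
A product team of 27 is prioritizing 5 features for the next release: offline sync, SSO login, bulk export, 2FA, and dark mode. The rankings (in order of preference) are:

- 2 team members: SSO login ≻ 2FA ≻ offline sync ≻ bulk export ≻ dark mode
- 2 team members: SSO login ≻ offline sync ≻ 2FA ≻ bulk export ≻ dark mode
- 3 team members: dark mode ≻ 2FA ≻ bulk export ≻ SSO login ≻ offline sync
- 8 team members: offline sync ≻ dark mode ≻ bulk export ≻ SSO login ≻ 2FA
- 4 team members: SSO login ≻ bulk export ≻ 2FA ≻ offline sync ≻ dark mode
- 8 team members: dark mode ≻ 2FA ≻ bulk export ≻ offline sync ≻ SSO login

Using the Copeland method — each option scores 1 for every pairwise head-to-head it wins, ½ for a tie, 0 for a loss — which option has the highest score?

dark mode

offline sync: beats SSO login and dark mode; loses to bulk export and 2FA → score 2.
SSO login: beats 2FA; loses to offline sync, bulk export, and dark mode → score 1.
bulk export: beats offline sync and SSO login; loses to 2FA and dark mode → score 2.
2FA: beats offline sync and bulk export; loses to SSO login and dark mode → score 2.
dark mode: beats SSO login, bulk export, and 2FA; loses to offline sync → score 3.
dark mode has the best pairwise record.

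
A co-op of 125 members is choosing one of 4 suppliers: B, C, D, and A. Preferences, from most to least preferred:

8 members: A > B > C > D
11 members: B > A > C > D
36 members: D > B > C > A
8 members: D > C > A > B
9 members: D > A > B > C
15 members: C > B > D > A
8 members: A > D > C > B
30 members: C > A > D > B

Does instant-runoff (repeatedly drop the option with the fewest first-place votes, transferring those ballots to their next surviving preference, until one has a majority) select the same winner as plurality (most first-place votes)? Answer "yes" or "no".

Instant-runoff — R1 B 11, C 45, D 53, A 16 (B out); R2 C 45, D 53, A 27 (A out); R3 C 64, D 61 (C winner). Winner: C.
Plurality — first-place votes: B 11, C 45, D 53, A 16. Winner: D.
The two methods disagree.

no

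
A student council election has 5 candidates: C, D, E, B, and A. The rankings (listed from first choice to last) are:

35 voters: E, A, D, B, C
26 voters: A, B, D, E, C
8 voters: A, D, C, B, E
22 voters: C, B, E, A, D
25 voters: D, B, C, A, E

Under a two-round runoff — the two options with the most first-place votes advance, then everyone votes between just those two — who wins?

A

Round 1 first-place votes: C 22, D 25, E 35, B 0, A 34.
E and A advance.
Runoff: E is preferred to A by 57 voters; A by 59.
A wins the runoff.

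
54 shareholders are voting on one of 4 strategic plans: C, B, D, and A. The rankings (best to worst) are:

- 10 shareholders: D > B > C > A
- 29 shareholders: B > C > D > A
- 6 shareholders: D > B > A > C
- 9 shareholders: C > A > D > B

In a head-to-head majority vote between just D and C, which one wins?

Voters preferring D to C: 16; preferring C to D: 38.
C wins the head-to-head.

C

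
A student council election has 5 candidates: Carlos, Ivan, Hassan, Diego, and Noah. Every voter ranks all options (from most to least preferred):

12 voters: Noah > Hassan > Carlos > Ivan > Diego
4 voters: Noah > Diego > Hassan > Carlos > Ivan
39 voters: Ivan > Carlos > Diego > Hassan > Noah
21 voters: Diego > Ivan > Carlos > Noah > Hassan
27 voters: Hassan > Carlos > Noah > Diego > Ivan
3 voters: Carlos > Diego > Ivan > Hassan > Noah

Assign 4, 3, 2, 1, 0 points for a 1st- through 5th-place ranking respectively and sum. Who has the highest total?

Carlos: 12·2 + 4·1 + 39·3 + 21·2 + 27·3 + 3·4 = 280
Ivan: 12·1 + 4·0 + 39·4 + 21·3 + 27·0 + 3·2 = 237
Hassan: 12·3 + 4·2 + 39·1 + 21·0 + 27·4 + 3·1 = 194
Diego: 12·0 + 4·3 + 39·2 + 21·4 + 27·1 + 3·3 = 210
Noah: 12·4 + 4·4 + 39·0 + 21·1 + 27·2 + 3·0 = 139
Carlos has the highest Borda score (280).

Carlos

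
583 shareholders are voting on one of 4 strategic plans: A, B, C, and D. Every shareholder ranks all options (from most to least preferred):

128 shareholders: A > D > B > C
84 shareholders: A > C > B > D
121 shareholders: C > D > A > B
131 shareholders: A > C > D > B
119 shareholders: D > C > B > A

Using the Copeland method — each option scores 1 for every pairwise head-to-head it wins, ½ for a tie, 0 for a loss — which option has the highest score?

A: beats B, C, and D → score 3.
B: loses to A, C, and D → score 0.
C: beats B and D; loses to A → score 2.
D: beats B; loses to A and C → score 1.
A has the best pairwise record.

A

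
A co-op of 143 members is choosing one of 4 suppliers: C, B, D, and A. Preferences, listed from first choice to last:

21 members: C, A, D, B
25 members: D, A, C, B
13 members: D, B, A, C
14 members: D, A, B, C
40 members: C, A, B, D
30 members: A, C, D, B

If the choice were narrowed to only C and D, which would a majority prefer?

Voters preferring C to D: 91; preferring D to C: 52.
C wins the head-to-head.

C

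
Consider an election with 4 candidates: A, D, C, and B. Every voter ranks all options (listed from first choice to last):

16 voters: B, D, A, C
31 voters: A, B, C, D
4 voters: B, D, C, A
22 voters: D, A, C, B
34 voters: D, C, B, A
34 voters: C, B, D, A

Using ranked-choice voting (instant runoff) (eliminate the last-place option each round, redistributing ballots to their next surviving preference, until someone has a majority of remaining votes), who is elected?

D

Round 1: A 31, D 56, C 34, B 20. Eliminate B.
Round 2: A 31, D 76, C 34. D has a majority.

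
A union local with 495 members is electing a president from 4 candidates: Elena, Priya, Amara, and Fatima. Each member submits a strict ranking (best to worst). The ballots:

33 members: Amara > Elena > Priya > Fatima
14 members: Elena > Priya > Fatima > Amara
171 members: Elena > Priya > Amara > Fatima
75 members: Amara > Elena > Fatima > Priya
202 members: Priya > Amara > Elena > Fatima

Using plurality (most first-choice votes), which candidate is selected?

First-place votes: Elena 185, Priya 202, Amara 108, Fatima 0.
Priya has the most first-place votes.

Priya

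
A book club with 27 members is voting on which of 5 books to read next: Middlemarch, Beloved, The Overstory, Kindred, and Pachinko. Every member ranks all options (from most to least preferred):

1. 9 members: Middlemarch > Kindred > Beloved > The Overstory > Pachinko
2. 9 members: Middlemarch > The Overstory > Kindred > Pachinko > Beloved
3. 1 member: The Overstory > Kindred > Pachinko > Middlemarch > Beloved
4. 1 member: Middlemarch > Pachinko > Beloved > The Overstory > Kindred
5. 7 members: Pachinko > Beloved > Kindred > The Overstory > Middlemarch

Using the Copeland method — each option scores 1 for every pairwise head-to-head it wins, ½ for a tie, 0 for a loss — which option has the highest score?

Middlemarch

Middlemarch: beats Beloved, The Overstory, Kindred, and Pachinko → score 4.
Beloved: beats The Overstory; loses to Middlemarch, Kindred, and Pachinko → score 1.
The Overstory: beats Pachinko; loses to Middlemarch, Beloved, and Kindred → score 1.
Kindred: beats Beloved, The Overstory, and Pachinko; loses to Middlemarch → score 3.
Pachinko: beats Beloved; loses to Middlemarch, The Overstory, and Kindred → score 1.
Middlemarch has the best pairwise record.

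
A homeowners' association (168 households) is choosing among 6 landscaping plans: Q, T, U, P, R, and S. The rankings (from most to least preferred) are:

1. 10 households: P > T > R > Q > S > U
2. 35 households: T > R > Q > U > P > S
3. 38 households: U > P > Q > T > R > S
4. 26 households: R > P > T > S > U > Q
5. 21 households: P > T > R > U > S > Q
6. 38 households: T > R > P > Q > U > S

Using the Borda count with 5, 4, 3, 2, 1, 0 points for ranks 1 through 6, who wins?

T

Q: 10·2 + 35·3 + 38·3 + 26·0 + 21·0 + 38·2 = 315
T: 10·4 + 35·5 + 38·2 + 26·3 + 21·4 + 38·5 = 643
U: 10·0 + 35·2 + 38·5 + 26·1 + 21·2 + 38·1 = 366
P: 10·5 + 35·1 + 38·4 + 26·4 + 21·5 + 38·3 = 560
R: 10·3 + 35·4 + 38·1 + 26·5 + 21·3 + 38·4 = 553
S: 10·1 + 35·0 + 38·0 + 26·2 + 21·1 + 38·0 = 83
T has the highest Borda score (643).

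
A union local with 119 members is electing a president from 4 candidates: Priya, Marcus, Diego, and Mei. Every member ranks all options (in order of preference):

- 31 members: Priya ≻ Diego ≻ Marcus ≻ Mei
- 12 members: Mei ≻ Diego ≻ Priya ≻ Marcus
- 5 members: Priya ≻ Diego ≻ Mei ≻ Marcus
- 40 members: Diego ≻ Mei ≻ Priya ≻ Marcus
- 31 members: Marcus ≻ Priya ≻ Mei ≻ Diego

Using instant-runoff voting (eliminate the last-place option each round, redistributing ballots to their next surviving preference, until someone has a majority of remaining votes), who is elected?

Round 1: Priya 36, Marcus 31, Diego 40, Mei 12. Eliminate Mei.
Round 2: Priya 36, Marcus 31, Diego 52. Eliminate Marcus.
Round 3: Priya 67, Diego 52. Priya has a majority.

Priya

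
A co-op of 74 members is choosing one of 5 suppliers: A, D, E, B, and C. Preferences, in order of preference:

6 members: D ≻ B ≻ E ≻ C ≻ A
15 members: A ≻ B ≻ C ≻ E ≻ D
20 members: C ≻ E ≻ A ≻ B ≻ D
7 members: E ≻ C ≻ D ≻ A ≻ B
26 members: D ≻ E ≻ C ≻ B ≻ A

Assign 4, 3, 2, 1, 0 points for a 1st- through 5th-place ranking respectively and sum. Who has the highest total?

A: 6·0 + 15·4 + 20·2 + 7·1 + 26·0 = 107
D: 6·4 + 15·0 + 20·0 + 7·2 + 26·4 = 142
E: 6·2 + 15·1 + 20·3 + 7·4 + 26·3 = 193
B: 6·3 + 15·3 + 20·1 + 7·0 + 26·1 = 109
C: 6·1 + 15·2 + 20·4 + 7·3 + 26·2 = 189
E has the highest Borda score (193).

E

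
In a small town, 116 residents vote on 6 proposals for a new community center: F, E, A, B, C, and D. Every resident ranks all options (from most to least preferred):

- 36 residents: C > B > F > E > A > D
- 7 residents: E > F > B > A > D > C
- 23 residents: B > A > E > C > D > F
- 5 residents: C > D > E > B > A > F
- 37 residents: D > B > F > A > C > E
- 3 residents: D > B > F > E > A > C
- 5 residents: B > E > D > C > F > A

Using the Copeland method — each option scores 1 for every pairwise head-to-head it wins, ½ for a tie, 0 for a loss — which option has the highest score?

B

F: beats E and A; loses to B, C, and D → score 2.
E: beats D; loses to F, A, B, and C → score 1.
A: beats E, C, and D; loses to F and B → score 3.
B: beats F, E, A, C, and D → score 5.
C: beats F, E, and D; loses to A and B → score 3.
D: beats F; loses to E, A, B, and C → score 1.
B has the best pairwise record.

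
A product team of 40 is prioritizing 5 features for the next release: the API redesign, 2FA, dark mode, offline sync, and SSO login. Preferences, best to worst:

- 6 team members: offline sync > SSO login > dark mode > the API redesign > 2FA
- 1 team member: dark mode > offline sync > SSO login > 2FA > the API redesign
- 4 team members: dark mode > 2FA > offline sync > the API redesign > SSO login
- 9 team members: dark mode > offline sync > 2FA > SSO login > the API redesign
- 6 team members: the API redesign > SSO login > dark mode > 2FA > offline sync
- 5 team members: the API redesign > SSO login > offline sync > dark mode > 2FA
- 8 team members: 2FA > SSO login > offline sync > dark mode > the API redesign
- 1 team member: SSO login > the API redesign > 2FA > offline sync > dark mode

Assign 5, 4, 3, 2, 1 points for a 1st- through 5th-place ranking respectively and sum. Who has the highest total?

dark mode

the API redesign: 6·2 + 1·1 + 4·2 + 9·1 + 6·5 + 5·5 + 8·1 + 1·4 = 97
2FA: 6·1 + 1·2 + 4·4 + 9·3 + 6·2 + 5·1 + 8·5 + 1·3 = 111
dark mode: 6·3 + 1·5 + 4·5 + 9·5 + 6·3 + 5·2 + 8·2 + 1·1 = 133
offline sync: 6·5 + 1·4 + 4·3 + 9·4 + 6·1 + 5·3 + 8·3 + 1·2 = 129
SSO login: 6·4 + 1·3 + 4·1 + 9·2 + 6·4 + 5·4 + 8·4 + 1·5 = 130
dark mode has the highest Borda score (133).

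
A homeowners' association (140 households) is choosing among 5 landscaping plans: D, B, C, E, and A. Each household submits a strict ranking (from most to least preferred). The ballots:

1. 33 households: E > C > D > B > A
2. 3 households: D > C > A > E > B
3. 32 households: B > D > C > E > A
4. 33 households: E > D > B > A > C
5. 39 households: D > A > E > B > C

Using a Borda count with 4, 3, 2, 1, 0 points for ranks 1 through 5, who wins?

D: 33·2 + 3·4 + 32·3 + 33·3 + 39·4 = 429
B: 33·1 + 3·0 + 32·4 + 33·2 + 39·1 = 266
C: 33·3 + 3·3 + 32·2 + 33·0 + 39·0 = 172
E: 33·4 + 3·1 + 32·1 + 33·4 + 39·2 = 377
A: 33·0 + 3·2 + 32·0 + 33·1 + 39·3 = 156
D has the highest Borda score (429).

D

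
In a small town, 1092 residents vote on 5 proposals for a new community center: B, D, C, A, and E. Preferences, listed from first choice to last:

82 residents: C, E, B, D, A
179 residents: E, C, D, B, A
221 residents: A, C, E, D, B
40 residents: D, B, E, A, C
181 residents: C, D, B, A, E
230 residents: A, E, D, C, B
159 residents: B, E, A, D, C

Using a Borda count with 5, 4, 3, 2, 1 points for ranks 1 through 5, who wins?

B: 82·3 + 179·2 + 221·1 + 40·4 + 181·3 + 230·1 + 159·5 = 2553
D: 82·2 + 179·3 + 221·2 + 40·5 + 181·4 + 230·3 + 159·2 = 3075
C: 82·5 + 179·4 + 221·4 + 40·1 + 181·5 + 230·2 + 159·1 = 3574
A: 82·1 + 179·1 + 221·5 + 40·2 + 181·2 + 230·5 + 159·3 = 3435
E: 82·4 + 179·5 + 221·3 + 40·3 + 181·1 + 230·4 + 159·4 = 3743
E has the highest Borda score (3743).

E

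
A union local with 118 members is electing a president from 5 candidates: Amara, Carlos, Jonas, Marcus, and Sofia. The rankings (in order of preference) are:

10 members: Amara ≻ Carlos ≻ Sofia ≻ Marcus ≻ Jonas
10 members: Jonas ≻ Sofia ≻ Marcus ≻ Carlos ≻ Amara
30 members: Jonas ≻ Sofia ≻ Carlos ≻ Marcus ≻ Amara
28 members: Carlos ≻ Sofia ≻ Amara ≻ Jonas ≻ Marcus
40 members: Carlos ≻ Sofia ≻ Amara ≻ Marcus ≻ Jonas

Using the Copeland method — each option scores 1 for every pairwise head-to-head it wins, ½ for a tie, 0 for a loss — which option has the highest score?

Amara: beats Jonas and Marcus; loses to Carlos and Sofia → score 2.
Carlos: beats Amara, Jonas, Marcus, and Sofia → score 4.
Jonas: beats Marcus; loses to Amara, Carlos, and Sofia → score 1.
Marcus: loses to Amara, Carlos, Jonas, and Sofia → score 0.
Sofia: beats Amara, Jonas, and Marcus; loses to Carlos → score 3.
Carlos has the best pairwise record.

Carlos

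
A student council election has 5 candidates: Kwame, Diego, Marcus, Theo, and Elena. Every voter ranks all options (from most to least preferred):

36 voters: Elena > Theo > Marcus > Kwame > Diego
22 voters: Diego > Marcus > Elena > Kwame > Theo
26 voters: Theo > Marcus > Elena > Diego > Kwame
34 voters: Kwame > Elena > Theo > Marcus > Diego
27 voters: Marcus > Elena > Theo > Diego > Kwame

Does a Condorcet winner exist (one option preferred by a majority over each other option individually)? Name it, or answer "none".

Checking pairwise contests:
Diego beats Kwame 75–70.
Marcus beats Diego 123–22.
Theo beats Marcus 96–49.
Elena beats Theo 119–26.
Marcus beats Elena 75–70.
Every option loses at least one head-to-head, so there is no Condorcet winner.

none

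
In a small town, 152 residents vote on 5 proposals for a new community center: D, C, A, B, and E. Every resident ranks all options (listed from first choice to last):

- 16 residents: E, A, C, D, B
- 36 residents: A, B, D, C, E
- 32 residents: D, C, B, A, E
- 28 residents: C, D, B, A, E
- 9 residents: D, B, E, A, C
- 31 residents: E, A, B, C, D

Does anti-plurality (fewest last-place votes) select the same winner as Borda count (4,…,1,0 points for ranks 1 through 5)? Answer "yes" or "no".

Anti-plurality — last-place votes: D 31, C 9, A 0, B 16, E 96. Winner: A.
Borda — scores: D 336, C 307, A 354, B 317, E 206. Winner: A.
The two methods agree.

yes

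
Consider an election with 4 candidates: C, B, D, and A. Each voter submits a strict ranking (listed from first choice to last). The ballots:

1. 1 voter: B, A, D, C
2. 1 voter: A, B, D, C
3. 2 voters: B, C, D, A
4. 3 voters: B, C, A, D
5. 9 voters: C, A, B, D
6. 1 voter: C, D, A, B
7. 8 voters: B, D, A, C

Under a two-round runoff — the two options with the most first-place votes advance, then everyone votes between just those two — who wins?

B

Round 1 first-place votes: C 10, B 14, D 0, A 1.
B and C advance.
Runoff: B is preferred to C by 15 voters; C by 10.
B wins the runoff.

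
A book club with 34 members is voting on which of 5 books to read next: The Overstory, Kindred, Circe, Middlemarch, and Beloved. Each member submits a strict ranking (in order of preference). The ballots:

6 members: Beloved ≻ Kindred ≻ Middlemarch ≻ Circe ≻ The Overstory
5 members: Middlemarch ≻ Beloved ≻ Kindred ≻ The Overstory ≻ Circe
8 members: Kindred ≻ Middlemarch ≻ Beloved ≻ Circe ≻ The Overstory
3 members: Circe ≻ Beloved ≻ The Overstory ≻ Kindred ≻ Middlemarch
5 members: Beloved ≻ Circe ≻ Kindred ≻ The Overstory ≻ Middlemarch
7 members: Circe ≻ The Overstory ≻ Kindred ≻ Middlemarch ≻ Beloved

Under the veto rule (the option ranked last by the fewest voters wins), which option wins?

Last-place votes: The Overstory 14, Kindred 0, Circe 5, Middlemarch 8, Beloved 7.
Kindred is ranked last by the fewest voters, so Kindred wins.

Kindred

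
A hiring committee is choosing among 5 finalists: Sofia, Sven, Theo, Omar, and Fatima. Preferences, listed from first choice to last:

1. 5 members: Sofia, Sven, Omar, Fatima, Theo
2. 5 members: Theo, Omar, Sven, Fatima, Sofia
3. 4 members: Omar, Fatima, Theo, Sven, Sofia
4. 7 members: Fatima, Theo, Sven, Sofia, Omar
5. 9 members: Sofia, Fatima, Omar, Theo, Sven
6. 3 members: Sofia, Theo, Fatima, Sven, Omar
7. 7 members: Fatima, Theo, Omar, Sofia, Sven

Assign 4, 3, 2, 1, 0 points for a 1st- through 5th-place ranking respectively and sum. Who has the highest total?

Fatima

Sofia: 5·4 + 5·0 + 4·0 + 7·1 + 9·4 + 3·4 + 7·1 = 82
Sven: 5·3 + 5·2 + 4·1 + 7·2 + 9·0 + 3·1 + 7·0 = 46
Theo: 5·0 + 5·4 + 4·2 + 7·3 + 9·1 + 3·3 + 7·3 = 88
Omar: 5·2 + 5·3 + 4·4 + 7·0 + 9·2 + 3·0 + 7·2 = 73
Fatima: 5·1 + 5·1 + 4·3 + 7·4 + 9·3 + 3·2 + 7·4 = 111
Fatima has the highest Borda score (111).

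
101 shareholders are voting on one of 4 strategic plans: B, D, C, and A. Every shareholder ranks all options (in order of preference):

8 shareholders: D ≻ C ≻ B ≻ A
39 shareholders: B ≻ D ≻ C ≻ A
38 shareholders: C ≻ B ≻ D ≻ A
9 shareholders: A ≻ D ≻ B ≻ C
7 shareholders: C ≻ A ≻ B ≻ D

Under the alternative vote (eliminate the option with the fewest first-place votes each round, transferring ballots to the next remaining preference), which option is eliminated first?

D

Round 1: B 39, D 8, C 45, A 9. Eliminate D.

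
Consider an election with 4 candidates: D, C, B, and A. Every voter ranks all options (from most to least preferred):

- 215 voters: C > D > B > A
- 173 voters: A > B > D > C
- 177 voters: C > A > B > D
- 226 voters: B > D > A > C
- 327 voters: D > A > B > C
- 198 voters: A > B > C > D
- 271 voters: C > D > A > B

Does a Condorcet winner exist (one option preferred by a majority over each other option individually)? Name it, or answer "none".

none

Checking pairwise contests:
C beats D 861–726.
B beats C 924–663.
D beats B 813–774.
D beats A 1039–548.
Every option loses at least one head-to-head, so there is no Condorcet winner.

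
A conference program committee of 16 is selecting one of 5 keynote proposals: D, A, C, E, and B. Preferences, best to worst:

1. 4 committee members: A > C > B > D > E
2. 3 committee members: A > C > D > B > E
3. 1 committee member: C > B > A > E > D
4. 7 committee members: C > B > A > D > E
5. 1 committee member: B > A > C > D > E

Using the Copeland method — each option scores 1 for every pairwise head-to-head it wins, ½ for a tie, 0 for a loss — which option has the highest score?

C

D: beats E; loses to A, C, and B → score 1.
A: beats D and E; ties C; loses to B → score 2.5.
C: beats D, E, and B; ties A → score 3.5.
E: loses to D, A, C, and B → score 0.
B: beats D, A, and E; loses to C → score 3.
C has the best pairwise record.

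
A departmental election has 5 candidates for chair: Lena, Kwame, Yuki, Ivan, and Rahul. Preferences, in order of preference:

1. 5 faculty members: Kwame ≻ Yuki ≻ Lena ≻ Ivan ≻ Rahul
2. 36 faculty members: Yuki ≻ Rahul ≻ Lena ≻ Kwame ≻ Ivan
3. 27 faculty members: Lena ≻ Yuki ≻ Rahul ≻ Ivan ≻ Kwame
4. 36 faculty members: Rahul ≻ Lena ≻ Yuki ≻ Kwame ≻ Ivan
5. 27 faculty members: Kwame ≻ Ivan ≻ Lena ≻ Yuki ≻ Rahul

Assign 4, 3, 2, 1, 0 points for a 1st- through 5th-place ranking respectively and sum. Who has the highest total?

Lena

Lena: 5·2 + 36·2 + 27·4 + 36·3 + 27·2 = 352
Kwame: 5·4 + 36·1 + 27·0 + 36·1 + 27·4 = 200
Yuki: 5·3 + 36·4 + 27·3 + 36·2 + 27·1 = 339
Ivan: 5·1 + 36·0 + 27·1 + 36·0 + 27·3 = 113
Rahul: 5·0 + 36·3 + 27·2 + 36·4 + 27·0 = 306
Lena has the highest Borda score (352).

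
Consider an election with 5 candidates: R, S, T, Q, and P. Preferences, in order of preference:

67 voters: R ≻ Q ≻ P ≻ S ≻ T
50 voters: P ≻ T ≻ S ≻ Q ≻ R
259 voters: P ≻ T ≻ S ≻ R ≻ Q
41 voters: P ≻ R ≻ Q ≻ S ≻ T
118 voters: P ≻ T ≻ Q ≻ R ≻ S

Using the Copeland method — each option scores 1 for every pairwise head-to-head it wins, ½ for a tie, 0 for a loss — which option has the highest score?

P

R: beats Q; loses to S, T, and P → score 1.
S: beats R and Q; loses to T and P → score 2.
T: beats R, S, and Q; loses to P → score 3.
Q: loses to R, S, T, and P → score 0.
P: beats R, S, T, and Q → score 4.
P has the best pairwise record.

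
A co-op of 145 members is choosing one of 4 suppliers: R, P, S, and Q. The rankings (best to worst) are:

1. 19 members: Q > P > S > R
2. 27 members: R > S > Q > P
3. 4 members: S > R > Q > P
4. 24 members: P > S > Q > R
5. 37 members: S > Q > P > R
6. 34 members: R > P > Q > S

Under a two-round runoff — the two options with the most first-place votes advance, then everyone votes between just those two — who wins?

Round 1 first-place votes: R 61, P 24, S 41, Q 19.
R and S advance.
Runoff: R is preferred to S by 61 voters; S by 84.
S wins the runoff.

S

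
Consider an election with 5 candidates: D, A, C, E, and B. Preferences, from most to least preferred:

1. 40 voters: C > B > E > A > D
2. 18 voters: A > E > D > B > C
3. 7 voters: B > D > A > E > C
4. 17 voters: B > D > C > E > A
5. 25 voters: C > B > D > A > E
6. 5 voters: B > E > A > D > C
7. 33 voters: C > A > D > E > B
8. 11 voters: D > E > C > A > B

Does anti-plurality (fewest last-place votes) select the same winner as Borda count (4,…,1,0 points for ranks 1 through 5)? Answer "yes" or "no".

no

Anti-plurality — last-place votes: D 40, A 17, C 30, E 25, B 44. Winner: A.
Borda — scores: D 273, A 271, C 448, E 239, B 329. Winner: C.
The two methods disagree.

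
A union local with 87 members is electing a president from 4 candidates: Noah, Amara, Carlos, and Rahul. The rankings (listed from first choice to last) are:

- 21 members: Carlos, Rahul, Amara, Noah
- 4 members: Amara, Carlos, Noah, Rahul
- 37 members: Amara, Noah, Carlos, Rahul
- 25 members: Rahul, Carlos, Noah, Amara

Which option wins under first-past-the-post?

Amara

First-place votes: Noah 0, Amara 41, Carlos 21, Rahul 25.
Amara has the most first-place votes.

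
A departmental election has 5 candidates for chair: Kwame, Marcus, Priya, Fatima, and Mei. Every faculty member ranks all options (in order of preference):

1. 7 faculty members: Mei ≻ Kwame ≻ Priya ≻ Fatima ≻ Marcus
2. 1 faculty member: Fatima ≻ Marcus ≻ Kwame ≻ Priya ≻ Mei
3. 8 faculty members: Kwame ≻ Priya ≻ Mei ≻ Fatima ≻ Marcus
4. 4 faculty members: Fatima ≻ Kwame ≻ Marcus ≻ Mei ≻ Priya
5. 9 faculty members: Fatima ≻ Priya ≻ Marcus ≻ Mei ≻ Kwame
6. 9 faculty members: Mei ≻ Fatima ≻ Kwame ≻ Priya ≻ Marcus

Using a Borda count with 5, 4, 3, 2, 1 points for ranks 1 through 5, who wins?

Kwame: 7·4 + 1·3 + 8·5 + 4·4 + 9·1 + 9·3 = 123
Marcus: 7·1 + 1·4 + 8·1 + 4·3 + 9·3 + 9·1 = 67
Priya: 7·3 + 1·2 + 8·4 + 4·1 + 9·4 + 9·2 = 113
Fatima: 7·2 + 1·5 + 8·2 + 4·5 + 9·5 + 9·4 = 136
Mei: 7·5 + 1·1 + 8·3 + 4·2 + 9·2 + 9·5 = 131
Fatima has the highest Borda score (136).

Fatima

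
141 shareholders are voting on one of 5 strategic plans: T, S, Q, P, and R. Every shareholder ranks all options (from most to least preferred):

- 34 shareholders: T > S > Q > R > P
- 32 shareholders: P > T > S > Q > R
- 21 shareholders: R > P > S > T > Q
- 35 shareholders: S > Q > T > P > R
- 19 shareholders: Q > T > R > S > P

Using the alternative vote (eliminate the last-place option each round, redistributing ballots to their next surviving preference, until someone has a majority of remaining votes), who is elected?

T

Round 1: T 34, S 35, Q 19, P 32, R 21. Eliminate Q.
Round 2: T 53, S 35, P 32, R 21. Eliminate R.
Round 3: T 53, S 35, P 53. Eliminate S.
Round 4: T 88, P 53. T has a majority.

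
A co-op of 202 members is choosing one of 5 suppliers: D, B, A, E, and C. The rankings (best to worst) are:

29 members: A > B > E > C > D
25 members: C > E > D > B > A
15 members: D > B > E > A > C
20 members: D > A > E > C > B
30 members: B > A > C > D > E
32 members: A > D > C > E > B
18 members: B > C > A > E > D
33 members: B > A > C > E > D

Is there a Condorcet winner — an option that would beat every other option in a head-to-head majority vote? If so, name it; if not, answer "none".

B

B vs D: 110–92 for B.
B vs A: 121–81 for B.
B vs E: 125–77 for B.
B vs C: 125–77 for B.
B beats every other option head-to-head.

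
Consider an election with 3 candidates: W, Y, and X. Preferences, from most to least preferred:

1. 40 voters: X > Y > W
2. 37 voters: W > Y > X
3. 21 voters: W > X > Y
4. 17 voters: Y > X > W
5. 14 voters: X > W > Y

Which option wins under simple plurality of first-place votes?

First-place votes: W 58, Y 17, X 54.
W has the most first-place votes.

W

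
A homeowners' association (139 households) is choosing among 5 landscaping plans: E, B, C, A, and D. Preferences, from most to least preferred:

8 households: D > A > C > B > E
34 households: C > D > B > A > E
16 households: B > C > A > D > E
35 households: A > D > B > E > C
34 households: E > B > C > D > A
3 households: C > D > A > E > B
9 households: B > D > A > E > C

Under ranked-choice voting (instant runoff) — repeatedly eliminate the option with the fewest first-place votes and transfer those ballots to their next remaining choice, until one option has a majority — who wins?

C

Round 1: E 34, B 25, C 37, A 35, D 8. Eliminate D.
Round 2: E 34, B 25, C 37, A 43. Eliminate B.
Round 3: E 34, C 53, A 52. Eliminate E.
Round 4: C 87, A 52. C has a majority.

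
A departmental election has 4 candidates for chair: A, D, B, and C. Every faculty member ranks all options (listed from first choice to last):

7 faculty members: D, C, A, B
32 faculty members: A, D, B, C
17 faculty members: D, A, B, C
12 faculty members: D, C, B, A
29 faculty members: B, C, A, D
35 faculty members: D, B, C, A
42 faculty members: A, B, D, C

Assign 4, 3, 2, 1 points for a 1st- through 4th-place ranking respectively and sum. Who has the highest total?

A: 7·2 + 32·4 + 17·3 + 12·1 + 29·2 + 35·1 + 42·4 = 466
D: 7·4 + 32·3 + 17·4 + 12·4 + 29·1 + 35·4 + 42·2 = 493
B: 7·1 + 32·2 + 17·2 + 12·2 + 29·4 + 35·3 + 42·3 = 476
C: 7·3 + 32·1 + 17·1 + 12·3 + 29·3 + 35·2 + 42·1 = 305
D has the highest Borda score (493).

D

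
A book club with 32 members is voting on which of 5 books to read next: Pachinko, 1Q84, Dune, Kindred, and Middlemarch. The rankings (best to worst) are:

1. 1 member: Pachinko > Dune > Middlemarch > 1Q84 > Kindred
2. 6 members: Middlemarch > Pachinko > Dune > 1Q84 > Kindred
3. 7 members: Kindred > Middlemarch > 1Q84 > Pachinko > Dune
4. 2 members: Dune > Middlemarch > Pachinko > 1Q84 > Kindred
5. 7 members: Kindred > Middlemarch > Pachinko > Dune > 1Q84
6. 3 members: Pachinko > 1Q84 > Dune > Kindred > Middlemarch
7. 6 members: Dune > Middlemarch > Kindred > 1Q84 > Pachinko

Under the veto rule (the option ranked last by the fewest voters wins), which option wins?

Last-place votes: Pachinko 6, 1Q84 7, Dune 7, Kindred 9, Middlemarch 3.
Middlemarch is ranked last by the fewest voters, so Middlemarch wins.

Middlemarch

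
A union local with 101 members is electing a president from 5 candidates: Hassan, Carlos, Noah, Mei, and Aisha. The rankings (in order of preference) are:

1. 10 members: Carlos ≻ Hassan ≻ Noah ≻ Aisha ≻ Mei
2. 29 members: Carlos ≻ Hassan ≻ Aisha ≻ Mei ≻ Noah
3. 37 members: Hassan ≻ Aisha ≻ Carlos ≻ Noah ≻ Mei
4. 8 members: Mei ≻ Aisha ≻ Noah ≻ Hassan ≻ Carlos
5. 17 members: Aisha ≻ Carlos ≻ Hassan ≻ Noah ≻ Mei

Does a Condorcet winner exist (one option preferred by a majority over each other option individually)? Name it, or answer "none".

none

Checking pairwise contests:
Carlos beats Hassan 56–45.
Aisha beats Carlos 62–39.
Hassan beats Noah 93–8.
Hassan beats Mei 93–8.
Hassan beats Aisha 76–25.
Every option loses at least one head-to-head, so there is no Condorcet winner.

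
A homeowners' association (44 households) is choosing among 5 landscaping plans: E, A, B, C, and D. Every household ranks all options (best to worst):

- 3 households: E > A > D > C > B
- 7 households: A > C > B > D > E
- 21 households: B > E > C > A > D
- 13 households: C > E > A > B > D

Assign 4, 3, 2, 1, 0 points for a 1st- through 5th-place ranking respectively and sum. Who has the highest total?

C

E: 3·4 + 7·0 + 21·3 + 13·3 = 114
A: 3·3 + 7·4 + 21·1 + 13·2 = 84
B: 3·0 + 7·2 + 21·4 + 13·1 = 111
C: 3·1 + 7·3 + 21·2 + 13·4 = 118
D: 3·2 + 7·1 + 21·0 + 13·0 = 13
C has the highest Borda score (118).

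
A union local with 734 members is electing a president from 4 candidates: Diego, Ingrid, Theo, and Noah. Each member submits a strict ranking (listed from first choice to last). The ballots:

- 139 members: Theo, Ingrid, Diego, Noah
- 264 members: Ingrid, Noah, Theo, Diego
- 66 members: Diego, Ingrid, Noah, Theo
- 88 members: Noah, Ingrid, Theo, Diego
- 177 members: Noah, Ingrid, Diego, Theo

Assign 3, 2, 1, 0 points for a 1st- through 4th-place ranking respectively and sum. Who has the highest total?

Ingrid

Diego: 139·1 + 264·0 + 66·3 + 88·0 + 177·1 = 514
Ingrid: 139·2 + 264·3 + 66·2 + 88·2 + 177·2 = 1732
Theo: 139·3 + 264·1 + 66·0 + 88·1 + 177·0 = 769
Noah: 139·0 + 264·2 + 66·1 + 88·3 + 177·3 = 1389
Ingrid has the highest Borda score (1732).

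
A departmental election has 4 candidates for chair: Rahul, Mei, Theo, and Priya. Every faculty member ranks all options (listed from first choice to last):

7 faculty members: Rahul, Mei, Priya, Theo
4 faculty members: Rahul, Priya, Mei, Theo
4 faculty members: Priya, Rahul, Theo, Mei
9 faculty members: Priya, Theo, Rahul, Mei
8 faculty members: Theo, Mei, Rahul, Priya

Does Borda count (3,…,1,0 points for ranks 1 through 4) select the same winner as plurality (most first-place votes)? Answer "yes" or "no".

no

Borda — scores: Rahul 58, Mei 34, Theo 46, Priya 54. Winner: Rahul.
Plurality — first-place votes: Rahul 11, Mei 0, Theo 8, Priya 13. Winner: Priya.
The two methods disagree.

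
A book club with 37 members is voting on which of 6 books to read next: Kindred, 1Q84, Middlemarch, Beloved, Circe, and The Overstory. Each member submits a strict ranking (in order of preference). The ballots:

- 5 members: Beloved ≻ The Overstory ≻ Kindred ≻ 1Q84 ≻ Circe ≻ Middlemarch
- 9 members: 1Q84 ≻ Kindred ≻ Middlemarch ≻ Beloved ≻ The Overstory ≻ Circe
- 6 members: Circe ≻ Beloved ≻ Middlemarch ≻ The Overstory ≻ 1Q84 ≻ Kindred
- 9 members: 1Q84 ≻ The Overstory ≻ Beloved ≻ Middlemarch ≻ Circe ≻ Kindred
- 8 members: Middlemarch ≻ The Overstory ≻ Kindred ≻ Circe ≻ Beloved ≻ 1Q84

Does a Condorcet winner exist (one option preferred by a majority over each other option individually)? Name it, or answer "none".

Beloved vs Kindred: 20–17 for Beloved.
Beloved vs 1Q84: 19–18 for Beloved.
Beloved vs Middlemarch: 20–17 for Beloved.
Beloved vs Circe: 23–14 for Beloved.
Beloved vs The Overstory: 20–17 for Beloved.
Beloved beats every other option head-to-head.

Beloved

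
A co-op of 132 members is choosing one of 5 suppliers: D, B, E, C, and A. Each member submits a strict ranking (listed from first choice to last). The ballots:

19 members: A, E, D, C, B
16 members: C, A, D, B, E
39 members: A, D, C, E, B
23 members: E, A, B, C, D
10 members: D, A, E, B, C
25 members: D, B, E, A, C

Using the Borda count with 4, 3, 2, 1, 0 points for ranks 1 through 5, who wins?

D: 19·2 + 16·2 + 39·3 + 23·0 + 10·4 + 25·4 = 327
B: 19·0 + 16·1 + 39·0 + 23·2 + 10·1 + 25·3 = 147
E: 19·3 + 16·0 + 39·1 + 23·4 + 10·2 + 25·2 = 258
C: 19·1 + 16·4 + 39·2 + 23·1 + 10·0 + 25·0 = 184
A: 19·4 + 16·3 + 39·4 + 23·3 + 10·3 + 25·1 = 404
A has the highest Borda score (404).

A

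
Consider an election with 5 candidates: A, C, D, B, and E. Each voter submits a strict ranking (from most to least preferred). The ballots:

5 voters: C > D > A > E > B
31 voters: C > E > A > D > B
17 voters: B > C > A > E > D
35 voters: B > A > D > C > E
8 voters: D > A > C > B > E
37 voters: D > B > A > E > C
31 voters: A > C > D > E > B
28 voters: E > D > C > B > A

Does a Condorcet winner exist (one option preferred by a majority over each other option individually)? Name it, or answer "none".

Checking pairwise contests:
B beats A 117–75.
A beats C 111–81.
A beats D 114–78.
C beats B 103–89.
A beats E 133–59.
Every option loses at least one head-to-head, so there is no Condorcet winner.

none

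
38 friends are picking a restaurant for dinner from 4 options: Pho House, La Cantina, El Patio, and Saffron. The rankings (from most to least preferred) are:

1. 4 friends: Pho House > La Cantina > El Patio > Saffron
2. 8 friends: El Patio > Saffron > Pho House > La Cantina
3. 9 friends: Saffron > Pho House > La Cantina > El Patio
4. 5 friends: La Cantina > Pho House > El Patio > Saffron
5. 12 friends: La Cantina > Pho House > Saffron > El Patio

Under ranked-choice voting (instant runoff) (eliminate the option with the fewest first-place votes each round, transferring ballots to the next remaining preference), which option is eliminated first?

Round 1: Pho House 4, La Cantina 17, El Patio 8, Saffron 9. Eliminate Pho House.

Pho House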